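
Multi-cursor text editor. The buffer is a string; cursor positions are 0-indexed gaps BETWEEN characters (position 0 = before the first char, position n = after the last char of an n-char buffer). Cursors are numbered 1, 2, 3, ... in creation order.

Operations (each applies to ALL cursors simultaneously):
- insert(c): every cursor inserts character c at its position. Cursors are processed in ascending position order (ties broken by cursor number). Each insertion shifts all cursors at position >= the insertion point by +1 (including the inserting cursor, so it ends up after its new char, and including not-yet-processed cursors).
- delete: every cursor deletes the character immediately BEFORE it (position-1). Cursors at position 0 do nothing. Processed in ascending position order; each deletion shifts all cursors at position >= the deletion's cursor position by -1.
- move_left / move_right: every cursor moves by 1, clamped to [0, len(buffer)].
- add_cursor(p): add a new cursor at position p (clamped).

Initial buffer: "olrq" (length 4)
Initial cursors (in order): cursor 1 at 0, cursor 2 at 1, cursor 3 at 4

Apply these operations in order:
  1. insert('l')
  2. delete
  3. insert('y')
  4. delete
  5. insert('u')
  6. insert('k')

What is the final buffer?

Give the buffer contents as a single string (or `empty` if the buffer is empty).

Answer: ukouklrquk

Derivation:
After op 1 (insert('l')): buffer="lollrql" (len 7), cursors c1@1 c2@3 c3@7, authorship 1.2...3
After op 2 (delete): buffer="olrq" (len 4), cursors c1@0 c2@1 c3@4, authorship ....
After op 3 (insert('y')): buffer="yoylrqy" (len 7), cursors c1@1 c2@3 c3@7, authorship 1.2...3
After op 4 (delete): buffer="olrq" (len 4), cursors c1@0 c2@1 c3@4, authorship ....
After op 5 (insert('u')): buffer="uoulrqu" (len 7), cursors c1@1 c2@3 c3@7, authorship 1.2...3
After op 6 (insert('k')): buffer="ukouklrquk" (len 10), cursors c1@2 c2@5 c3@10, authorship 11.22...33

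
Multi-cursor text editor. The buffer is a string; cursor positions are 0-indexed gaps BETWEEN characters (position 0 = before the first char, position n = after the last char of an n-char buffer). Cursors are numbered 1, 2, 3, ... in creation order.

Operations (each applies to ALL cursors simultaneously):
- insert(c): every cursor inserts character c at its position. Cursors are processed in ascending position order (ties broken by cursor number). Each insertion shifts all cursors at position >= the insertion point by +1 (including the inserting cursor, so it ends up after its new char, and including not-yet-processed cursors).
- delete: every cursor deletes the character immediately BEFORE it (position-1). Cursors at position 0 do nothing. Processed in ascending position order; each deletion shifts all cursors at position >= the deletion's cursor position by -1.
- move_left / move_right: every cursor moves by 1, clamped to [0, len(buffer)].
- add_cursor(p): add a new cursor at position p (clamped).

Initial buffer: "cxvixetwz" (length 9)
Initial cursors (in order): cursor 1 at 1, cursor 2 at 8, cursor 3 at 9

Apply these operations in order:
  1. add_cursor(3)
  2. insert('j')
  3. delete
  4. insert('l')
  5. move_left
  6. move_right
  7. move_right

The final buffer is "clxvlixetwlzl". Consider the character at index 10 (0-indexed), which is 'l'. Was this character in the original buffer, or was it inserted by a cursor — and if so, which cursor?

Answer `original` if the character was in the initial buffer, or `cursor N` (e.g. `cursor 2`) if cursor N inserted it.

Answer: cursor 2

Derivation:
After op 1 (add_cursor(3)): buffer="cxvixetwz" (len 9), cursors c1@1 c4@3 c2@8 c3@9, authorship .........
After op 2 (insert('j')): buffer="cjxvjixetwjzj" (len 13), cursors c1@2 c4@5 c2@11 c3@13, authorship .1..4.....2.3
After op 3 (delete): buffer="cxvixetwz" (len 9), cursors c1@1 c4@3 c2@8 c3@9, authorship .........
After op 4 (insert('l')): buffer="clxvlixetwlzl" (len 13), cursors c1@2 c4@5 c2@11 c3@13, authorship .1..4.....2.3
After op 5 (move_left): buffer="clxvlixetwlzl" (len 13), cursors c1@1 c4@4 c2@10 c3@12, authorship .1..4.....2.3
After op 6 (move_right): buffer="clxvlixetwlzl" (len 13), cursors c1@2 c4@5 c2@11 c3@13, authorship .1..4.....2.3
After op 7 (move_right): buffer="clxvlixetwlzl" (len 13), cursors c1@3 c4@6 c2@12 c3@13, authorship .1..4.....2.3
Authorship (.=original, N=cursor N): . 1 . . 4 . . . . . 2 . 3
Index 10: author = 2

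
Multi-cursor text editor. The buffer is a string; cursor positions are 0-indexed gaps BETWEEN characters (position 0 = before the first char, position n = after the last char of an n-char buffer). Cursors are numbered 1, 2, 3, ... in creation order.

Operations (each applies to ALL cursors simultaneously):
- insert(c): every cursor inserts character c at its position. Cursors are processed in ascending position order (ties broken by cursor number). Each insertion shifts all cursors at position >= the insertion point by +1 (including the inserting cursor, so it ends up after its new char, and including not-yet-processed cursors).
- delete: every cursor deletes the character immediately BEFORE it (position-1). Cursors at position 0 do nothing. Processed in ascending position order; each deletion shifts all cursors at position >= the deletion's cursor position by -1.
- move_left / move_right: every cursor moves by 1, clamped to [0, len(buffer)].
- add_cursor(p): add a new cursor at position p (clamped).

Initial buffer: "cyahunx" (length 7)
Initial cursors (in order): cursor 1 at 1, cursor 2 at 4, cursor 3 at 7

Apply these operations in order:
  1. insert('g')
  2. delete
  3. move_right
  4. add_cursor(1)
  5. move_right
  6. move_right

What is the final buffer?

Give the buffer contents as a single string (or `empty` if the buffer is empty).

After op 1 (insert('g')): buffer="cgyahgunxg" (len 10), cursors c1@2 c2@6 c3@10, authorship .1...2...3
After op 2 (delete): buffer="cyahunx" (len 7), cursors c1@1 c2@4 c3@7, authorship .......
After op 3 (move_right): buffer="cyahunx" (len 7), cursors c1@2 c2@5 c3@7, authorship .......
After op 4 (add_cursor(1)): buffer="cyahunx" (len 7), cursors c4@1 c1@2 c2@5 c3@7, authorship .......
After op 5 (move_right): buffer="cyahunx" (len 7), cursors c4@2 c1@3 c2@6 c3@7, authorship .......
After op 6 (move_right): buffer="cyahunx" (len 7), cursors c4@3 c1@4 c2@7 c3@7, authorship .......

Answer: cyahunx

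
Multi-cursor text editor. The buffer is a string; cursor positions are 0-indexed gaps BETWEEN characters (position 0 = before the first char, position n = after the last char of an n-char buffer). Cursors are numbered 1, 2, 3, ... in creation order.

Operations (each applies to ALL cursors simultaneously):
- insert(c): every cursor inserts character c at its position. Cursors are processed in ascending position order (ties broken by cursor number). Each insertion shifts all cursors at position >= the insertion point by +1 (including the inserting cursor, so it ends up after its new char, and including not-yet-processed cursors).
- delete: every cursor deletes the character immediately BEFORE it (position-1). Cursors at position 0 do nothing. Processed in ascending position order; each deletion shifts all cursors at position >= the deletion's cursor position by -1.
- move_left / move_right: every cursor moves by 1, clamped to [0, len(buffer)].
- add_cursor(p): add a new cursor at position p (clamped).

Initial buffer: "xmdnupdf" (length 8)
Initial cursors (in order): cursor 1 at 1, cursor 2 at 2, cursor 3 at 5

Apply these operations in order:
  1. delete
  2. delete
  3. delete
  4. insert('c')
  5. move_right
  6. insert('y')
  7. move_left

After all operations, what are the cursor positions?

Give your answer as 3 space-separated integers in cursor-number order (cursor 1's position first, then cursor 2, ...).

Answer: 6 6 6

Derivation:
After op 1 (delete): buffer="dnpdf" (len 5), cursors c1@0 c2@0 c3@2, authorship .....
After op 2 (delete): buffer="dpdf" (len 4), cursors c1@0 c2@0 c3@1, authorship ....
After op 3 (delete): buffer="pdf" (len 3), cursors c1@0 c2@0 c3@0, authorship ...
After op 4 (insert('c')): buffer="cccpdf" (len 6), cursors c1@3 c2@3 c3@3, authorship 123...
After op 5 (move_right): buffer="cccpdf" (len 6), cursors c1@4 c2@4 c3@4, authorship 123...
After op 6 (insert('y')): buffer="cccpyyydf" (len 9), cursors c1@7 c2@7 c3@7, authorship 123.123..
After op 7 (move_left): buffer="cccpyyydf" (len 9), cursors c1@6 c2@6 c3@6, authorship 123.123..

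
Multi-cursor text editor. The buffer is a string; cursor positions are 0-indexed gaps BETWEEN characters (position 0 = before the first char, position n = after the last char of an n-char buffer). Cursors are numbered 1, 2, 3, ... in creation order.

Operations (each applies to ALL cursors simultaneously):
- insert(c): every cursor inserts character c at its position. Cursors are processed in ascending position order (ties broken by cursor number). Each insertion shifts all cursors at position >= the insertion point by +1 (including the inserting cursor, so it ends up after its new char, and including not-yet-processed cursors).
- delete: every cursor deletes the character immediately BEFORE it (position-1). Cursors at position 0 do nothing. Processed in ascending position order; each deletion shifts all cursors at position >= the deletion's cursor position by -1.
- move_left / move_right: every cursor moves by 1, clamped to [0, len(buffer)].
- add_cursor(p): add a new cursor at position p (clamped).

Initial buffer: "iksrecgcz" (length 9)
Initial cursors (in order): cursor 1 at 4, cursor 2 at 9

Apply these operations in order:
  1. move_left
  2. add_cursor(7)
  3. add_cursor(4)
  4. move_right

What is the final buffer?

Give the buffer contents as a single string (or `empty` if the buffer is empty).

Answer: iksrecgcz

Derivation:
After op 1 (move_left): buffer="iksrecgcz" (len 9), cursors c1@3 c2@8, authorship .........
After op 2 (add_cursor(7)): buffer="iksrecgcz" (len 9), cursors c1@3 c3@7 c2@8, authorship .........
After op 3 (add_cursor(4)): buffer="iksrecgcz" (len 9), cursors c1@3 c4@4 c3@7 c2@8, authorship .........
After op 4 (move_right): buffer="iksrecgcz" (len 9), cursors c1@4 c4@5 c3@8 c2@9, authorship .........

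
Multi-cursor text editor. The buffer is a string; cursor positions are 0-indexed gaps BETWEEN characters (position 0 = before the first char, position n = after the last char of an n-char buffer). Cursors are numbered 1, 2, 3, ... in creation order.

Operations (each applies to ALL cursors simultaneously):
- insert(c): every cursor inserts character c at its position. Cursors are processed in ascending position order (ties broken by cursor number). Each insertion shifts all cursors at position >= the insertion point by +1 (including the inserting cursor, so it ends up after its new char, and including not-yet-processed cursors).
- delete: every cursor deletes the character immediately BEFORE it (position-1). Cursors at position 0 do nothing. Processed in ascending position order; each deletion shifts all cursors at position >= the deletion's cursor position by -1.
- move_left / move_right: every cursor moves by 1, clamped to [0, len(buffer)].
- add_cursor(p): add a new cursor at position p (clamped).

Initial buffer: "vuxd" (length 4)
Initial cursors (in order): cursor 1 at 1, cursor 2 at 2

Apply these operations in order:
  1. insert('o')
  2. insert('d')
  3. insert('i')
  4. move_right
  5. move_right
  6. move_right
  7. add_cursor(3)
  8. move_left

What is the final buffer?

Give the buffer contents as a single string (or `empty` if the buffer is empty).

Answer: vodiuodixd

Derivation:
After op 1 (insert('o')): buffer="vouoxd" (len 6), cursors c1@2 c2@4, authorship .1.2..
After op 2 (insert('d')): buffer="voduodxd" (len 8), cursors c1@3 c2@6, authorship .11.22..
After op 3 (insert('i')): buffer="vodiuodixd" (len 10), cursors c1@4 c2@8, authorship .111.222..
After op 4 (move_right): buffer="vodiuodixd" (len 10), cursors c1@5 c2@9, authorship .111.222..
After op 5 (move_right): buffer="vodiuodixd" (len 10), cursors c1@6 c2@10, authorship .111.222..
After op 6 (move_right): buffer="vodiuodixd" (len 10), cursors c1@7 c2@10, authorship .111.222..
After op 7 (add_cursor(3)): buffer="vodiuodixd" (len 10), cursors c3@3 c1@7 c2@10, authorship .111.222..
After op 8 (move_left): buffer="vodiuodixd" (len 10), cursors c3@2 c1@6 c2@9, authorship .111.222..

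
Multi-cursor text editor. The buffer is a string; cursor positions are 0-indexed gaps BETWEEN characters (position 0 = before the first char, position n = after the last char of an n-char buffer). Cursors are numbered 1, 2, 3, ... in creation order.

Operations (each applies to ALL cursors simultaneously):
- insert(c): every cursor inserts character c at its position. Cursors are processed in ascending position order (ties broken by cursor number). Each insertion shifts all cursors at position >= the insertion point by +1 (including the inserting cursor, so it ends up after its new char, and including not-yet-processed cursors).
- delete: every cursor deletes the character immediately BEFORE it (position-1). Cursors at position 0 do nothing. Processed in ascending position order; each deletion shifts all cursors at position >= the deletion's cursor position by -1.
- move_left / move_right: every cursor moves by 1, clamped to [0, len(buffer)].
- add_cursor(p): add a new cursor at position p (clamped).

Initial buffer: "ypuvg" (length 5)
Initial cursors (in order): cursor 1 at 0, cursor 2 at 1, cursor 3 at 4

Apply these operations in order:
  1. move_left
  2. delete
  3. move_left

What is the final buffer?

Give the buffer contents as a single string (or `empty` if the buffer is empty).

Answer: ypvg

Derivation:
After op 1 (move_left): buffer="ypuvg" (len 5), cursors c1@0 c2@0 c3@3, authorship .....
After op 2 (delete): buffer="ypvg" (len 4), cursors c1@0 c2@0 c3@2, authorship ....
After op 3 (move_left): buffer="ypvg" (len 4), cursors c1@0 c2@0 c3@1, authorship ....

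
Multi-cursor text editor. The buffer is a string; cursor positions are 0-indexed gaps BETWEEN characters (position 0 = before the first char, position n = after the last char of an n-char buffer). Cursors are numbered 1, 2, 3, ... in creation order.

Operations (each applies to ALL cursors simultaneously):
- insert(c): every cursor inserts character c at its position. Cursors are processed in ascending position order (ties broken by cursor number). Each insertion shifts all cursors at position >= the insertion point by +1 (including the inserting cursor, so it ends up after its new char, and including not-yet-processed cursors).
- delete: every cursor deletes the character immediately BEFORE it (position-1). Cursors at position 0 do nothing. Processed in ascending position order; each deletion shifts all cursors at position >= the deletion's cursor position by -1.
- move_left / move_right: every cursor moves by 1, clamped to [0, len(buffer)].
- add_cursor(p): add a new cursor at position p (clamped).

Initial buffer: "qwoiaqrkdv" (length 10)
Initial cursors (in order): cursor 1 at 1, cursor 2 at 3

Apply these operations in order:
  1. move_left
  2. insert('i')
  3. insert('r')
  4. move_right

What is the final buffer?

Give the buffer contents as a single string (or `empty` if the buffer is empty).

Answer: irqwiroiaqrkdv

Derivation:
After op 1 (move_left): buffer="qwoiaqrkdv" (len 10), cursors c1@0 c2@2, authorship ..........
After op 2 (insert('i')): buffer="iqwioiaqrkdv" (len 12), cursors c1@1 c2@4, authorship 1..2........
After op 3 (insert('r')): buffer="irqwiroiaqrkdv" (len 14), cursors c1@2 c2@6, authorship 11..22........
After op 4 (move_right): buffer="irqwiroiaqrkdv" (len 14), cursors c1@3 c2@7, authorship 11..22........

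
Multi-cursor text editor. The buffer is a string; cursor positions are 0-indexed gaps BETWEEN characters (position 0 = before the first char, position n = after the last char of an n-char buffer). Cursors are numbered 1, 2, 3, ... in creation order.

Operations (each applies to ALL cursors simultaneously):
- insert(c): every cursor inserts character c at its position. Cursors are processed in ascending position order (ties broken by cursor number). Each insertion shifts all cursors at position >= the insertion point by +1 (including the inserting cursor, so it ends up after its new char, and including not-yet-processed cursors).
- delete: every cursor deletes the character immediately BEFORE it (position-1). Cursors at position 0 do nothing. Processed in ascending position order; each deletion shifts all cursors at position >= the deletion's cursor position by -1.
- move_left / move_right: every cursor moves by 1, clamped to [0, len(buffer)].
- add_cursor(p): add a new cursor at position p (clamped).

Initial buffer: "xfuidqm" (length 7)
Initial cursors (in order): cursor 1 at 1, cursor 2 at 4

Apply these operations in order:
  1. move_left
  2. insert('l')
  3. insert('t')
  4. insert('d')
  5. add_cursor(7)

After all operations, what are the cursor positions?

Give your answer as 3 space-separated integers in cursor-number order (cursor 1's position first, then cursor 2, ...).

After op 1 (move_left): buffer="xfuidqm" (len 7), cursors c1@0 c2@3, authorship .......
After op 2 (insert('l')): buffer="lxfulidqm" (len 9), cursors c1@1 c2@5, authorship 1...2....
After op 3 (insert('t')): buffer="ltxfultidqm" (len 11), cursors c1@2 c2@7, authorship 11...22....
After op 4 (insert('d')): buffer="ltdxfultdidqm" (len 13), cursors c1@3 c2@9, authorship 111...222....
After op 5 (add_cursor(7)): buffer="ltdxfultdidqm" (len 13), cursors c1@3 c3@7 c2@9, authorship 111...222....

Answer: 3 9 7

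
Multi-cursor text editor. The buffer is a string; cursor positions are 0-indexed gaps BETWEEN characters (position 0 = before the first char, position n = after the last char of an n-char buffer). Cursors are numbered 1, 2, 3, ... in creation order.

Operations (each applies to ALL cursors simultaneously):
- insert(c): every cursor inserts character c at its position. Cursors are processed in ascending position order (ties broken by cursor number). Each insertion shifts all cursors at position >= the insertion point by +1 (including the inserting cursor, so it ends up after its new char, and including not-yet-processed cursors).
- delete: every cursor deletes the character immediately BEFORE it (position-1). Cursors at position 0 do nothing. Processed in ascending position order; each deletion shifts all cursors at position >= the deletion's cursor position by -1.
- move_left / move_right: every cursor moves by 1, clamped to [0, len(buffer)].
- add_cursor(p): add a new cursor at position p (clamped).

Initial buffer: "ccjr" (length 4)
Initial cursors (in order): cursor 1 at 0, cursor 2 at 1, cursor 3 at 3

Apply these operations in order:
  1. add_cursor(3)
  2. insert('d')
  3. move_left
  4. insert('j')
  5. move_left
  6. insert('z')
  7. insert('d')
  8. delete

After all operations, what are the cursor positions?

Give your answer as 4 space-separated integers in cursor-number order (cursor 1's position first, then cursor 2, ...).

After op 1 (add_cursor(3)): buffer="ccjr" (len 4), cursors c1@0 c2@1 c3@3 c4@3, authorship ....
After op 2 (insert('d')): buffer="dcdcjddr" (len 8), cursors c1@1 c2@3 c3@7 c4@7, authorship 1.2..34.
After op 3 (move_left): buffer="dcdcjddr" (len 8), cursors c1@0 c2@2 c3@6 c4@6, authorship 1.2..34.
After op 4 (insert('j')): buffer="jdcjdcjdjjdr" (len 12), cursors c1@1 c2@4 c3@10 c4@10, authorship 11.22..3344.
After op 5 (move_left): buffer="jdcjdcjdjjdr" (len 12), cursors c1@0 c2@3 c3@9 c4@9, authorship 11.22..3344.
After op 6 (insert('z')): buffer="zjdczjdcjdjzzjdr" (len 16), cursors c1@1 c2@5 c3@13 c4@13, authorship 111.222..333444.
After op 7 (insert('d')): buffer="zdjdczdjdcjdjzzddjdr" (len 20), cursors c1@2 c2@7 c3@17 c4@17, authorship 1111.2222..33343444.
After op 8 (delete): buffer="zjdczjdcjdjzzjdr" (len 16), cursors c1@1 c2@5 c3@13 c4@13, authorship 111.222..333444.

Answer: 1 5 13 13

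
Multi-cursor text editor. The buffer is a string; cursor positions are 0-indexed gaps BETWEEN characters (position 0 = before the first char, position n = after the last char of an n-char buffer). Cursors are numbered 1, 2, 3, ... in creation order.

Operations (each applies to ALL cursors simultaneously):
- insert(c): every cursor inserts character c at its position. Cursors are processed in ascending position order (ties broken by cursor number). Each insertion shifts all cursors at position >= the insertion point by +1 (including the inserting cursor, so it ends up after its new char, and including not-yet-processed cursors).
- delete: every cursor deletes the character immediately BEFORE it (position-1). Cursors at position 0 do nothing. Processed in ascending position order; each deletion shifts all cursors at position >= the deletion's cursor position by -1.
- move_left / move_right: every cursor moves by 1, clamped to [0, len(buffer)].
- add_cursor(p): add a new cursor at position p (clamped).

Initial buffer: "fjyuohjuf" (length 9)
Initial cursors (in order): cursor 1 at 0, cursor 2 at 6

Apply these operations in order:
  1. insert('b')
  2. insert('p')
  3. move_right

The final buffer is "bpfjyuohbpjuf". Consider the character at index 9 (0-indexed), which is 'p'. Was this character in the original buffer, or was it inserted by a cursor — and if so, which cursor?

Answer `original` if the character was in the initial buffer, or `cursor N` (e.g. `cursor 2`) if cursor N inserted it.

Answer: cursor 2

Derivation:
After op 1 (insert('b')): buffer="bfjyuohbjuf" (len 11), cursors c1@1 c2@8, authorship 1......2...
After op 2 (insert('p')): buffer="bpfjyuohbpjuf" (len 13), cursors c1@2 c2@10, authorship 11......22...
After op 3 (move_right): buffer="bpfjyuohbpjuf" (len 13), cursors c1@3 c2@11, authorship 11......22...
Authorship (.=original, N=cursor N): 1 1 . . . . . . 2 2 . . .
Index 9: author = 2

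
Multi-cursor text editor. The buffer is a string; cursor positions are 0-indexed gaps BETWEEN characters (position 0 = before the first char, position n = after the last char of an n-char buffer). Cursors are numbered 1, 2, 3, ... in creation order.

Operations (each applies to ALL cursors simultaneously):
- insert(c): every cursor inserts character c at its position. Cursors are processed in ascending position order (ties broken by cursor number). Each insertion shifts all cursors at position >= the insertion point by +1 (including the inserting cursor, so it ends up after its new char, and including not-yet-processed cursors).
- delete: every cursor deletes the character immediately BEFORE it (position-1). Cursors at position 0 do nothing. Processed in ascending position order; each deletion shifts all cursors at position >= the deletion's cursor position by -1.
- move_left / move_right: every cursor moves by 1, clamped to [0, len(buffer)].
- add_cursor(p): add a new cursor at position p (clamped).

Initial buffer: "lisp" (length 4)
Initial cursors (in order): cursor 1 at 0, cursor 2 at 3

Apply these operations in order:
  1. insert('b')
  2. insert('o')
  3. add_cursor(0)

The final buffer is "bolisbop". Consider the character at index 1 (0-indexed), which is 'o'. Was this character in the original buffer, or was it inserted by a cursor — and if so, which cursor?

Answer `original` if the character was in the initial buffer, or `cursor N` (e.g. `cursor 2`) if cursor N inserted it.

After op 1 (insert('b')): buffer="blisbp" (len 6), cursors c1@1 c2@5, authorship 1...2.
After op 2 (insert('o')): buffer="bolisbop" (len 8), cursors c1@2 c2@7, authorship 11...22.
After op 3 (add_cursor(0)): buffer="bolisbop" (len 8), cursors c3@0 c1@2 c2@7, authorship 11...22.
Authorship (.=original, N=cursor N): 1 1 . . . 2 2 .
Index 1: author = 1

Answer: cursor 1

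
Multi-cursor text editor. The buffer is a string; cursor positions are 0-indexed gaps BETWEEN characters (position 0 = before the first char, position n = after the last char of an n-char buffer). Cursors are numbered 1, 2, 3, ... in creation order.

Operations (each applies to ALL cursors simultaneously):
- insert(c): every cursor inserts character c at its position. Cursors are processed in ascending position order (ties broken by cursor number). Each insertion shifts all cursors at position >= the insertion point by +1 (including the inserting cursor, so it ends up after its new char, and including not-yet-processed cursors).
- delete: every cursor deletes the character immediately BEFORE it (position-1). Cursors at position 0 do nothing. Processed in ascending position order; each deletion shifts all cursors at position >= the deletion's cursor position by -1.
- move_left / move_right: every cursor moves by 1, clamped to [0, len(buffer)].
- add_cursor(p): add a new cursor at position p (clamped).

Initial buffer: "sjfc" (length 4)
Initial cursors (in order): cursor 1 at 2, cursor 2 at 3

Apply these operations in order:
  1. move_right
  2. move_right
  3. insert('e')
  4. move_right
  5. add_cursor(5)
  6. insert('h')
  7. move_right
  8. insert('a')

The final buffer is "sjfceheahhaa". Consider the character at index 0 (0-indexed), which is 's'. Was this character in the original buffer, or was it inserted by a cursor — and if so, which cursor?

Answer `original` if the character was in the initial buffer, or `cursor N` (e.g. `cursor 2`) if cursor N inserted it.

Answer: original

Derivation:
After op 1 (move_right): buffer="sjfc" (len 4), cursors c1@3 c2@4, authorship ....
After op 2 (move_right): buffer="sjfc" (len 4), cursors c1@4 c2@4, authorship ....
After op 3 (insert('e')): buffer="sjfcee" (len 6), cursors c1@6 c2@6, authorship ....12
After op 4 (move_right): buffer="sjfcee" (len 6), cursors c1@6 c2@6, authorship ....12
After op 5 (add_cursor(5)): buffer="sjfcee" (len 6), cursors c3@5 c1@6 c2@6, authorship ....12
After op 6 (insert('h')): buffer="sjfcehehh" (len 9), cursors c3@6 c1@9 c2@9, authorship ....13212
After op 7 (move_right): buffer="sjfcehehh" (len 9), cursors c3@7 c1@9 c2@9, authorship ....13212
After op 8 (insert('a')): buffer="sjfceheahhaa" (len 12), cursors c3@8 c1@12 c2@12, authorship ....13231212
Authorship (.=original, N=cursor N): . . . . 1 3 2 3 1 2 1 2
Index 0: author = original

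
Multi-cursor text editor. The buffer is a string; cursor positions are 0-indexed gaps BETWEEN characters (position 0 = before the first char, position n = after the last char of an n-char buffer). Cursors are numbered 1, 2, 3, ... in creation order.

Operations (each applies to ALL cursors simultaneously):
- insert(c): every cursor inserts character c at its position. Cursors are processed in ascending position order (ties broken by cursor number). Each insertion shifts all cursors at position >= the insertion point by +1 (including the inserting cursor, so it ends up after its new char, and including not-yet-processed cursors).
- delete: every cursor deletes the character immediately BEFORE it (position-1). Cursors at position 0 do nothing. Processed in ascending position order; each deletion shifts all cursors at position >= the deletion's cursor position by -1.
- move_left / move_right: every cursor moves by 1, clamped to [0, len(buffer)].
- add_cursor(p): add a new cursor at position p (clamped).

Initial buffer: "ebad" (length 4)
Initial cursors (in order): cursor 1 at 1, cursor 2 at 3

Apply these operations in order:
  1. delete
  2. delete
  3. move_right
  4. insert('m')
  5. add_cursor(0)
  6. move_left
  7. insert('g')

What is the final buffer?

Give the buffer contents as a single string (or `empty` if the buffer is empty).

Answer: gdmggm

Derivation:
After op 1 (delete): buffer="bd" (len 2), cursors c1@0 c2@1, authorship ..
After op 2 (delete): buffer="d" (len 1), cursors c1@0 c2@0, authorship .
After op 3 (move_right): buffer="d" (len 1), cursors c1@1 c2@1, authorship .
After op 4 (insert('m')): buffer="dmm" (len 3), cursors c1@3 c2@3, authorship .12
After op 5 (add_cursor(0)): buffer="dmm" (len 3), cursors c3@0 c1@3 c2@3, authorship .12
After op 6 (move_left): buffer="dmm" (len 3), cursors c3@0 c1@2 c2@2, authorship .12
After op 7 (insert('g')): buffer="gdmggm" (len 6), cursors c3@1 c1@5 c2@5, authorship 3.1122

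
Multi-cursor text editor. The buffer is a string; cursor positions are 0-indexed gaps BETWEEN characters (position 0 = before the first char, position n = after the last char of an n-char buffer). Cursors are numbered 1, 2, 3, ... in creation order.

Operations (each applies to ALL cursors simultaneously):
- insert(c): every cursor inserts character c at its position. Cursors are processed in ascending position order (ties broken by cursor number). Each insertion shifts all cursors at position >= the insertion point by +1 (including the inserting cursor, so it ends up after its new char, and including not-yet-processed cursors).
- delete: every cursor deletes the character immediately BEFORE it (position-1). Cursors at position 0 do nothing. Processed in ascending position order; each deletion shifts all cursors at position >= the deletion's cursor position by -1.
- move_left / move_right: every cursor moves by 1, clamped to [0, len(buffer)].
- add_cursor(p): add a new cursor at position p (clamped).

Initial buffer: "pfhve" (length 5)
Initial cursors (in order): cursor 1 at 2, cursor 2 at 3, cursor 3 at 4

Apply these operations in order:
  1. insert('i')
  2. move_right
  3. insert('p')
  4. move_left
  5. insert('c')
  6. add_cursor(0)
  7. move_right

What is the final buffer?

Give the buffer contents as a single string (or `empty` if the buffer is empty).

Answer: pfihcpivcpiecp

Derivation:
After op 1 (insert('i')): buffer="pfihivie" (len 8), cursors c1@3 c2@5 c3@7, authorship ..1.2.3.
After op 2 (move_right): buffer="pfihivie" (len 8), cursors c1@4 c2@6 c3@8, authorship ..1.2.3.
After op 3 (insert('p')): buffer="pfihpivpiep" (len 11), cursors c1@5 c2@8 c3@11, authorship ..1.12.23.3
After op 4 (move_left): buffer="pfihpivpiep" (len 11), cursors c1@4 c2@7 c3@10, authorship ..1.12.23.3
After op 5 (insert('c')): buffer="pfihcpivcpiecp" (len 14), cursors c1@5 c2@9 c3@13, authorship ..1.112.223.33
After op 6 (add_cursor(0)): buffer="pfihcpivcpiecp" (len 14), cursors c4@0 c1@5 c2@9 c3@13, authorship ..1.112.223.33
After op 7 (move_right): buffer="pfihcpivcpiecp" (len 14), cursors c4@1 c1@6 c2@10 c3@14, authorship ..1.112.223.33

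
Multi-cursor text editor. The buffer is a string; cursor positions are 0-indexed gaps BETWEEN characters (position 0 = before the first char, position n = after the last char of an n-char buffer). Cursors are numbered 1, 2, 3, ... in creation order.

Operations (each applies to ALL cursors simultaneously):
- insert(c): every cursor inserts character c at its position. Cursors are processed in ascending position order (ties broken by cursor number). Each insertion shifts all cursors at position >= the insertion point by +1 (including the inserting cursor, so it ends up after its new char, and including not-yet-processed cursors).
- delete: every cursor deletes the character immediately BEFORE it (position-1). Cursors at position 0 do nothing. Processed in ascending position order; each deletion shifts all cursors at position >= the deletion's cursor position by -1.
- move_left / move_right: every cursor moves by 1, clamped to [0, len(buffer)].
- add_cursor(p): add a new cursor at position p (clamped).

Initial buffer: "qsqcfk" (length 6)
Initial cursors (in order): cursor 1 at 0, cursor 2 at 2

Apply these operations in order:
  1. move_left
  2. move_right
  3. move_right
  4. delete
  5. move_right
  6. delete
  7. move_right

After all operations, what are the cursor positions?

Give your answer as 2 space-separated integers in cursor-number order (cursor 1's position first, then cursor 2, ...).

After op 1 (move_left): buffer="qsqcfk" (len 6), cursors c1@0 c2@1, authorship ......
After op 2 (move_right): buffer="qsqcfk" (len 6), cursors c1@1 c2@2, authorship ......
After op 3 (move_right): buffer="qsqcfk" (len 6), cursors c1@2 c2@3, authorship ......
After op 4 (delete): buffer="qcfk" (len 4), cursors c1@1 c2@1, authorship ....
After op 5 (move_right): buffer="qcfk" (len 4), cursors c1@2 c2@2, authorship ....
After op 6 (delete): buffer="fk" (len 2), cursors c1@0 c2@0, authorship ..
After op 7 (move_right): buffer="fk" (len 2), cursors c1@1 c2@1, authorship ..

Answer: 1 1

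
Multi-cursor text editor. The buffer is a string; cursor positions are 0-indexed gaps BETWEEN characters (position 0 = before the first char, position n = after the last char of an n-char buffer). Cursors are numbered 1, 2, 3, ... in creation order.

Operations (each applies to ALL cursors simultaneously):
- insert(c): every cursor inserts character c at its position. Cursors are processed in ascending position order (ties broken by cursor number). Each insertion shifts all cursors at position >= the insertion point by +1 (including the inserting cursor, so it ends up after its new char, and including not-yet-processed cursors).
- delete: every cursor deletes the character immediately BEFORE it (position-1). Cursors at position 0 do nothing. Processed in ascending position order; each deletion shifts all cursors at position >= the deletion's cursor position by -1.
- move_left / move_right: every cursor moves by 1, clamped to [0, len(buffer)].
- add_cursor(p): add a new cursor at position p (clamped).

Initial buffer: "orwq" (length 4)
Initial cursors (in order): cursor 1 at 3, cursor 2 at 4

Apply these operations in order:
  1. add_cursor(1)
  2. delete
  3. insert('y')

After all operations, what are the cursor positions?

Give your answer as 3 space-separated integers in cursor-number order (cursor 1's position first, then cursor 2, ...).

After op 1 (add_cursor(1)): buffer="orwq" (len 4), cursors c3@1 c1@3 c2@4, authorship ....
After op 2 (delete): buffer="r" (len 1), cursors c3@0 c1@1 c2@1, authorship .
After op 3 (insert('y')): buffer="yryy" (len 4), cursors c3@1 c1@4 c2@4, authorship 3.12

Answer: 4 4 1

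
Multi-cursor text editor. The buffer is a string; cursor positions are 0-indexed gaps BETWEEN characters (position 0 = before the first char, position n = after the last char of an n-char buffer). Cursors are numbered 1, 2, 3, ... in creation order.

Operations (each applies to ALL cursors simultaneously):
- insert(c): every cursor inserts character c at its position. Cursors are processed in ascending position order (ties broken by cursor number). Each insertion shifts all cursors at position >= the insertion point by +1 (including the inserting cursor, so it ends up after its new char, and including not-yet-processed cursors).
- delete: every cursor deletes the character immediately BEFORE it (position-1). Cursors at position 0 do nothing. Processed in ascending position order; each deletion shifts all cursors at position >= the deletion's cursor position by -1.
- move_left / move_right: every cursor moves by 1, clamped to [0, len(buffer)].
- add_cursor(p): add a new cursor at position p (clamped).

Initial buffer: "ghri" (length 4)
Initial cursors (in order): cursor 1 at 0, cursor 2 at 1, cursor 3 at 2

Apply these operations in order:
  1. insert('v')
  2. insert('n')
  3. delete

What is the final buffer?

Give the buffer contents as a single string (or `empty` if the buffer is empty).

Answer: vgvhvri

Derivation:
After op 1 (insert('v')): buffer="vgvhvri" (len 7), cursors c1@1 c2@3 c3@5, authorship 1.2.3..
After op 2 (insert('n')): buffer="vngvnhvnri" (len 10), cursors c1@2 c2@5 c3@8, authorship 11.22.33..
After op 3 (delete): buffer="vgvhvri" (len 7), cursors c1@1 c2@3 c3@5, authorship 1.2.3..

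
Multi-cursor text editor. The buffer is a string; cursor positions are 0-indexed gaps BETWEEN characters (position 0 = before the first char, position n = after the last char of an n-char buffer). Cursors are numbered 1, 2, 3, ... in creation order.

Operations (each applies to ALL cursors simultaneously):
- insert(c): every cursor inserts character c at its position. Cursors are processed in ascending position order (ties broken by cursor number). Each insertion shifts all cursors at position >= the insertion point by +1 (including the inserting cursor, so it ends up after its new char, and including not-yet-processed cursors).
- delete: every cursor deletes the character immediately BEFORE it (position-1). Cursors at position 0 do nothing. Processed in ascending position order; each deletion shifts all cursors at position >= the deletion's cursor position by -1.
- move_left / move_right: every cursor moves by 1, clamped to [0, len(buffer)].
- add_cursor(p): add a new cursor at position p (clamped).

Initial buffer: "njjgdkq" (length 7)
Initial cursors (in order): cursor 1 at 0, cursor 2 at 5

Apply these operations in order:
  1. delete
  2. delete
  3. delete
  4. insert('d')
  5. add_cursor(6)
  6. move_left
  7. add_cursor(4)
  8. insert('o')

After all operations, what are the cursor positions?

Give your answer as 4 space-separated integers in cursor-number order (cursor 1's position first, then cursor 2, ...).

Answer: 1 5 9 7

Derivation:
After op 1 (delete): buffer="njjgkq" (len 6), cursors c1@0 c2@4, authorship ......
After op 2 (delete): buffer="njjkq" (len 5), cursors c1@0 c2@3, authorship .....
After op 3 (delete): buffer="njkq" (len 4), cursors c1@0 c2@2, authorship ....
After op 4 (insert('d')): buffer="dnjdkq" (len 6), cursors c1@1 c2@4, authorship 1..2..
After op 5 (add_cursor(6)): buffer="dnjdkq" (len 6), cursors c1@1 c2@4 c3@6, authorship 1..2..
After op 6 (move_left): buffer="dnjdkq" (len 6), cursors c1@0 c2@3 c3@5, authorship 1..2..
After op 7 (add_cursor(4)): buffer="dnjdkq" (len 6), cursors c1@0 c2@3 c4@4 c3@5, authorship 1..2..
After op 8 (insert('o')): buffer="odnjodokoq" (len 10), cursors c1@1 c2@5 c4@7 c3@9, authorship 11..224.3.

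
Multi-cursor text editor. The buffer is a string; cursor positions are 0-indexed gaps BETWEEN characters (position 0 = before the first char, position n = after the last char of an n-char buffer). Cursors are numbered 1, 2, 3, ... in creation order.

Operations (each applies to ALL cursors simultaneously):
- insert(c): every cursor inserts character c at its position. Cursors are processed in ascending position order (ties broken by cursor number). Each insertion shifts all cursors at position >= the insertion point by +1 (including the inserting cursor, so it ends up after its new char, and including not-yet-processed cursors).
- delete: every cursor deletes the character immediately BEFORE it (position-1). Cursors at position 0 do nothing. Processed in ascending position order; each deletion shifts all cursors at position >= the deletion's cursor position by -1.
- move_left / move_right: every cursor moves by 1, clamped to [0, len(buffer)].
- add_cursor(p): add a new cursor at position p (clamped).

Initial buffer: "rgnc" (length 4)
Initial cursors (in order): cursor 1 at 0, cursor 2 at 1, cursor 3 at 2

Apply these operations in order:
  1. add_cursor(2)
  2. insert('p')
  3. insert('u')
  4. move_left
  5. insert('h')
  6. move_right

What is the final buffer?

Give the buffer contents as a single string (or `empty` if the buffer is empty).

Answer: phurphugppuhhunc

Derivation:
After op 1 (add_cursor(2)): buffer="rgnc" (len 4), cursors c1@0 c2@1 c3@2 c4@2, authorship ....
After op 2 (insert('p')): buffer="prpgppnc" (len 8), cursors c1@1 c2@3 c3@6 c4@6, authorship 1.2.34..
After op 3 (insert('u')): buffer="purpugppuunc" (len 12), cursors c1@2 c2@5 c3@10 c4@10, authorship 11.22.3434..
After op 4 (move_left): buffer="purpugppuunc" (len 12), cursors c1@1 c2@4 c3@9 c4@9, authorship 11.22.3434..
After op 5 (insert('h')): buffer="phurphugppuhhunc" (len 16), cursors c1@2 c2@6 c3@13 c4@13, authorship 111.222.343344..
After op 6 (move_right): buffer="phurphugppuhhunc" (len 16), cursors c1@3 c2@7 c3@14 c4@14, authorship 111.222.343344..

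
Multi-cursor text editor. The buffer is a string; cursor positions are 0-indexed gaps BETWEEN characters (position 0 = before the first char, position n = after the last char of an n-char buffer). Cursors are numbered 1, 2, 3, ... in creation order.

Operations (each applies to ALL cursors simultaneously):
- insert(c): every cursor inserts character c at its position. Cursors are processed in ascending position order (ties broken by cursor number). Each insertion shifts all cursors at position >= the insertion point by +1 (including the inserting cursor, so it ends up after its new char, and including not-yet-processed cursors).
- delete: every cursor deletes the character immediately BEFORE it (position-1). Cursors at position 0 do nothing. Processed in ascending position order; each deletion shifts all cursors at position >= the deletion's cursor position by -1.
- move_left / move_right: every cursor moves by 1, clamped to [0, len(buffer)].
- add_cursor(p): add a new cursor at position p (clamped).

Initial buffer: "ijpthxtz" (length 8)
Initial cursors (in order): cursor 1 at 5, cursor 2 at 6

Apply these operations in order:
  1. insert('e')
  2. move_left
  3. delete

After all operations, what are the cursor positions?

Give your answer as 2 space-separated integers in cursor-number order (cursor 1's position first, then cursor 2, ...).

After op 1 (insert('e')): buffer="ijpthexetz" (len 10), cursors c1@6 c2@8, authorship .....1.2..
After op 2 (move_left): buffer="ijpthexetz" (len 10), cursors c1@5 c2@7, authorship .....1.2..
After op 3 (delete): buffer="ijpteetz" (len 8), cursors c1@4 c2@5, authorship ....12..

Answer: 4 5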